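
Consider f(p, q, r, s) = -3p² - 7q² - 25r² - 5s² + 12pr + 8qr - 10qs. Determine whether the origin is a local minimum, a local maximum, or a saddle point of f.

The Hessian at the origin is H = [[-6, 0, 12, 0], [0, -14, 8, -10], [12, 8, -50, 0], [0, -10, 0, -10]].
An LDLᵀ factorisation of H has diagonal entries -6, -14, -150/7, -4/3.
So there are 4 negative pivots.
H is negative definite, so the origin is a strict local maximum.

local maximum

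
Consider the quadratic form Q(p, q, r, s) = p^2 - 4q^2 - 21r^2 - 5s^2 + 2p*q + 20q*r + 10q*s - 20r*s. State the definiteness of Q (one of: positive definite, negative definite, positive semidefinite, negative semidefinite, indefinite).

Write A = [[1, 1, 0, 0], [1, -4, 10, 5], [0, 10, -21, -10], [0, 5, -10, -5]].
Symmetric row and column elimination reduces A to a congruent diagonal form with pivots 1, -5, -1, 0.
So there are 1 positive, 2 negative, 1 zero pivots.
Hence Q is indefinite.

indefinite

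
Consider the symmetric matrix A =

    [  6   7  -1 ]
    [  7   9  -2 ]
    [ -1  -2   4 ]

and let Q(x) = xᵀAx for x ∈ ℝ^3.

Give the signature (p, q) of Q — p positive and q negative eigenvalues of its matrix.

An LDLᵀ factorisation of A has diagonal entries 6, 5/6, 3.
Counting signs: 3 positive.

(3, 0)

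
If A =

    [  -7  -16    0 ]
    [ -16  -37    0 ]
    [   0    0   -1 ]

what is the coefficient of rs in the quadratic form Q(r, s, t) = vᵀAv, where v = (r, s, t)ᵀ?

The coefficient of rs is A[1,2] + A[2,1] = 2·(-16) = -32.

-32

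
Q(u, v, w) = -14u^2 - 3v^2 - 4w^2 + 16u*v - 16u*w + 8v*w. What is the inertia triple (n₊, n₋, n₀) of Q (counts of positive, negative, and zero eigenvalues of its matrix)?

The symmetric matrix is A = [[-14, 8, -8], [8, -3, 4], [-8, 4, -4]].
Row-reducing A symmetrically gives the diagonal entries -14, 11/7, 4/11.
That gives 2 positive, 1 negative pivots.

(2, 1, 0)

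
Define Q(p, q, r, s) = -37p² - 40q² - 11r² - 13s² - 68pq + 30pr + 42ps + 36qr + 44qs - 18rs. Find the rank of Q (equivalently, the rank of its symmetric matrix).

The symmetric matrix is A = [[-37, -34, 15, 21], [-34, -40, 18, 22], [15, 18, -11, -9], [21, 22, -9, -13]].
Congruent diagonalization of A (simultaneous row and column reduction) yields pivots -37, -324/37, -26/9, -2/117.
So there are 4 negative pivots.
The rank is the number of nonzero pivots: 4.

4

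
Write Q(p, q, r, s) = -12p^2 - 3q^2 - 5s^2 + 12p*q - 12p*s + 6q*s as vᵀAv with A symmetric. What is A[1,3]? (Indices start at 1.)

The coefficient of p·r in Q is 0. For a symmetric A this equals A[1,3] + A[3,1] = 2·A[1,3].
So A[1,3] = 0/2 = 0.

0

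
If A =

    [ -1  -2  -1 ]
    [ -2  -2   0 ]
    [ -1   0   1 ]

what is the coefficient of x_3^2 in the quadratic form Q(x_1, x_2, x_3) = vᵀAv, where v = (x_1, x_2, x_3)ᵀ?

1

The coefficient of x_3^2 is the diagonal entry A[3,3] = 1.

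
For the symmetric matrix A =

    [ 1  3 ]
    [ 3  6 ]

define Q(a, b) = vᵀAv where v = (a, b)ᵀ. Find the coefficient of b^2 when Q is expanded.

6

The coefficient of b^2 is the diagonal entry A[2,2] = 6.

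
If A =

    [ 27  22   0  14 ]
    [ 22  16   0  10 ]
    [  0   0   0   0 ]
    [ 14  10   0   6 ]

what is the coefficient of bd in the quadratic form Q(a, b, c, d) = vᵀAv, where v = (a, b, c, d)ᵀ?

20

The coefficient of bd is A[2,4] + A[4,2] = 2·10 = 20.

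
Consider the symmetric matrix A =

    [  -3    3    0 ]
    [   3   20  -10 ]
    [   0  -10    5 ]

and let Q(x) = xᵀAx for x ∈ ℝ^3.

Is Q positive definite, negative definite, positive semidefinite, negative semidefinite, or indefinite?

indefinite

An LDLᵀ factorisation of A has diagonal entries -3, 23, 15/23.
Counting signs: 2 positive, 1 negative.
Hence Q is indefinite.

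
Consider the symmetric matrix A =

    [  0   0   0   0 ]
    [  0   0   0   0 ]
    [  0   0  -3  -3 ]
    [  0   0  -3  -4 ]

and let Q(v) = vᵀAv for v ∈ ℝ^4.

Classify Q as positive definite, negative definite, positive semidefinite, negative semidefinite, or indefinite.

Congruent diagonalization of A (simultaneous row and column reduction) yields pivots 0, 0, -3, -1.
That gives 2 negative, 2 zero pivots.
Hence Q is negative semidefinite.

negative semidefinite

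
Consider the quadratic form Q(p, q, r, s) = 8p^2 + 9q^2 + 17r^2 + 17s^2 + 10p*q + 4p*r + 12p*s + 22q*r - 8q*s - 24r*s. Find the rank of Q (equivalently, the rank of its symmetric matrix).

4

Write A = [[8, 5, 2, 6], [5, 9, 11, -4], [2, 11, 17, -12], [6, -4, -12, 17]].
Congruent diagonalization of A (simultaneous row and column reduction) yields pivots 8, 47/8, 15/47, 1.
So there are 4 positive pivots.
The rank is the number of nonzero pivots: 4.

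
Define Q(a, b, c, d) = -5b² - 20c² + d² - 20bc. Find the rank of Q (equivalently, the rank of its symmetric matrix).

The symmetric matrix is A = [[0, 0, 0, 0], [0, -5, -10, 0], [0, -10, -20, 0], [0, 0, 0, 1]].
Applying the same elementary operations to the rows and columns of A produces a congruent diagonal matrix with entries 0, -5, 0, 1.
So there are 1 positive, 1 negative, 2 zero pivots.
The rank is the number of nonzero pivots: 2.

2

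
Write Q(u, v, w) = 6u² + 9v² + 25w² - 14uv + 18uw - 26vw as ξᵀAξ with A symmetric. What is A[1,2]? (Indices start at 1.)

-7

The coefficient of u·v in Q is -14. For a symmetric A this equals A[1,2] + A[2,1] = 2·A[1,2].
So A[1,2] = -14/2 = -7.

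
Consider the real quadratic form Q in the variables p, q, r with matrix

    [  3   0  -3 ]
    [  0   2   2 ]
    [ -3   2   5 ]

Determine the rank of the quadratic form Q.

2

Congruent diagonalization of A (simultaneous row and column reduction) yields pivots 3, 2, 0.
That gives 2 positive, 1 zero pivots.
The rank is the number of nonzero pivots: 2.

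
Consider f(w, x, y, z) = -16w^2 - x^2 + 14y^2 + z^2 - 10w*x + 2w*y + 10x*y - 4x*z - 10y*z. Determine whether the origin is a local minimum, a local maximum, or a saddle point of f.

The Hessian at the origin is H = [[-32, -10, 2, 0], [-10, -2, 10, -4], [2, 10, 28, -10], [0, -4, -10, 2]].
Row-reducing H symmetrically gives the diagonal entries -32, 9/8, -50, -4/3.
That gives 1 positive, 3 negative pivots.
H is indefinite, so the origin is a saddle point.

saddle point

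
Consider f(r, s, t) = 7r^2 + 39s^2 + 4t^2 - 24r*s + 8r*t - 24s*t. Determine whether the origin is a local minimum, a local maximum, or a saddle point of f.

The Hessian at the origin is H = [[14, -24, 8], [-24, 78, -24], [8, -24, 8]].
Applying the same elementary operations to the rows and columns of H produces a congruent diagonal matrix with entries 14, 258/7, 24/43.
That gives 3 positive pivots.
H is positive definite, so the origin is a strict local minimum.

local minimum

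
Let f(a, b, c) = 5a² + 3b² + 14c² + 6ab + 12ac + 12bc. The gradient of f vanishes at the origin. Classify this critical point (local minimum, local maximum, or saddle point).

local minimum

The Hessian at the origin is H = [[10, 6, 12], [6, 6, 12], [12, 12, 28]].
Applying the same elementary operations to the rows and columns of H produces a congruent diagonal matrix with entries 10, 12/5, 4.
That gives 3 positive pivots.
H is positive definite, so the origin is a strict local minimum.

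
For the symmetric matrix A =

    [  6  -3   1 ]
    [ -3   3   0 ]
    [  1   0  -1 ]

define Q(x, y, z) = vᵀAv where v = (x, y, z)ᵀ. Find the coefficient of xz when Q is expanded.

2

The coefficient of xz is A[1,3] + A[3,1] = 2·1 = 2.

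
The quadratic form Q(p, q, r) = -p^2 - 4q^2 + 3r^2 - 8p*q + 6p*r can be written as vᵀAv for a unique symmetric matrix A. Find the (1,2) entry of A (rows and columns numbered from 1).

The coefficient of p·q in Q is -8. For a symmetric A this equals A[1,2] + A[2,1] = 2·A[1,2].
So A[1,2] = -8/2 = -4.

-4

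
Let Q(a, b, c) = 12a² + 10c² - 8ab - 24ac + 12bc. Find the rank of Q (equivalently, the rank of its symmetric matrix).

Write A = [[12, -4, -12], [-4, 0, 6], [-12, 6, 10]].
An LDLᵀ factorisation of A has diagonal entries 12, -4/3, 1.
Counting signs: 2 positive, 1 negative.
The rank is the number of nonzero pivots: 3.

3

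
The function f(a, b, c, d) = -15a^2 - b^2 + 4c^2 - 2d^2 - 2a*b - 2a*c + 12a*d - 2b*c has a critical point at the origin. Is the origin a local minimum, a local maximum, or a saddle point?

The Hessian at the origin is H = [[-30, -2, -2, 12], [-2, -2, -2, 0], [-2, -2, 8, 0], [12, 0, 0, -4]].
Applying the same elementary operations to the rows and columns of H produces a congruent diagonal matrix with entries -30, -28/15, 10, 8/7.
So there are 2 positive, 2 negative pivots.
H is indefinite, so the origin is a saddle point.

saddle point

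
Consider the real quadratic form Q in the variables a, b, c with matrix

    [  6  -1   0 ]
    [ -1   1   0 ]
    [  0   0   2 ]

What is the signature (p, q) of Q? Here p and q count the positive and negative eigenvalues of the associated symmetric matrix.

Symmetric row and column elimination reduces A to a congruent diagonal form with pivots 6, 5/6, 2.
So there are 3 positive pivots.

(3, 0)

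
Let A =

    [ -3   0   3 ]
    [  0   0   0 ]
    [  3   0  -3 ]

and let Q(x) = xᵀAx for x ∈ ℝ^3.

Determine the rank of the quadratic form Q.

Congruent diagonalization of A (simultaneous row and column reduction) yields pivots -3, 0, 0.
Counting signs: 1 negative, 2 zero.
The rank is the number of nonzero pivots: 1.

1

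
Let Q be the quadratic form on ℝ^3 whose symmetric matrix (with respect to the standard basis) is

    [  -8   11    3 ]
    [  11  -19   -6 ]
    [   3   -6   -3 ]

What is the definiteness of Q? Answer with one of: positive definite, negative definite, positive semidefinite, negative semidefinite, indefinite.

negative definite

Leading principal minors: Δ_1 = -8, Δ_2 = 31, Δ_3 = -30.
The signs alternate starting with Δ_1 < 0, so by Sylvester's criterion Q is negative definite.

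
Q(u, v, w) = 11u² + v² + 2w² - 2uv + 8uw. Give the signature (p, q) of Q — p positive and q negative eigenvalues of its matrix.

(3, 0)

The associated matrix is A = [[11, -1, 4], [-1, 1, 0], [4, 0, 2]].
Symmetric row and column elimination reduces A to a congruent diagonal form with pivots 11, 10/11, 2/5.
So there are 3 positive pivots.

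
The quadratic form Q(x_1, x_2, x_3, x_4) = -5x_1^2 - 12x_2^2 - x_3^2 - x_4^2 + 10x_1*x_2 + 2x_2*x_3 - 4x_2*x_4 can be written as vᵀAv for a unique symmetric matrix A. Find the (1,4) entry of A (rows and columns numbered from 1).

0

The coefficient of x_1·x_4 in Q is 0. For a symmetric A this equals A[1,4] + A[4,1] = 2·A[1,4].
So A[1,4] = 0/2 = 0.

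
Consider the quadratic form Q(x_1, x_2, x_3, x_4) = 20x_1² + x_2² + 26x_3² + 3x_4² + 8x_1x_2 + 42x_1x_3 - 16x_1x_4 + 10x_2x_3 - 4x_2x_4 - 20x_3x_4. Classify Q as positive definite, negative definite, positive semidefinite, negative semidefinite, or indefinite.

indefinite

Write A = [[20, 4, 21, -8], [4, 1, 5, -2], [21, 5, 26, -10], [-8, -2, -10, 3]].
Symmetric row and column elimination reduces A to a congruent diagonal form with pivots 20, 1/5, 3/4, -1.
So there are 3 positive, 1 negative pivots.
Hence Q is indefinite.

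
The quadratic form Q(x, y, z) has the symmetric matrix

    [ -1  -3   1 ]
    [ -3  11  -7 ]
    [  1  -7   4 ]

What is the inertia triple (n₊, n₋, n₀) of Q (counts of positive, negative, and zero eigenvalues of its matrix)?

(1, 1, 1)

Congruent diagonalization of A (simultaneous row and column reduction) yields pivots -1, 20, 0.
Counting signs: 1 positive, 1 negative, 1 zero.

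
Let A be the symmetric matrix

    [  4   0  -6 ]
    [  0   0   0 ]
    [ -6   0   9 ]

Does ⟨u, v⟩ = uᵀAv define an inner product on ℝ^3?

Congruent diagonalization of A (simultaneous row and column reduction) yields pivots 4, 0, 0.
That gives 1 positive, 2 zero pivots.
Hence Q is positive semidefinite.
⟨·,·⟩ is an inner product exactly when A is positive definite.

no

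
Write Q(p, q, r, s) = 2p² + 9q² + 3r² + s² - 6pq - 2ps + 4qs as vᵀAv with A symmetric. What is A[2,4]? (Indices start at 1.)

2

The coefficient of q·s in Q is 4. For a symmetric A this equals A[2,4] + A[4,2] = 2·A[2,4].
So A[2,4] = 4/2 = 2.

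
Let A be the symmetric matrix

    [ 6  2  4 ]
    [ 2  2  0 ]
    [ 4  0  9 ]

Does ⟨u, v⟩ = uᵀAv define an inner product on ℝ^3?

yes

Congruent diagonalization of A (simultaneous row and column reduction) yields pivots 6, 4/3, 5.
Counting signs: 3 positive.
Hence Q is positive definite.
⟨·,·⟩ is an inner product exactly when A is positive definite.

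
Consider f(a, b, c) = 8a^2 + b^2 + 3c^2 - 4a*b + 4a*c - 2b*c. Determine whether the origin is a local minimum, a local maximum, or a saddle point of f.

local minimum

The Hessian at the origin is H = [[16, -4, 4], [-4, 2, -2], [4, -2, 6]].
Row-reducing H symmetrically gives the diagonal entries 16, 1, 4.
That gives 3 positive pivots.
H is positive definite, so the origin is a strict local minimum.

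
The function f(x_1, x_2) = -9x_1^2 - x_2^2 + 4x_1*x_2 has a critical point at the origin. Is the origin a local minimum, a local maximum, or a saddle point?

local maximum

The Hessian at the origin is H = [[-18, 4], [4, -2]].
det H = -18·-2 − (4)² = 20 > 0 and H[1,1] = -18 < 0, so H is negative definite.
Therefore the origin is a local maximum.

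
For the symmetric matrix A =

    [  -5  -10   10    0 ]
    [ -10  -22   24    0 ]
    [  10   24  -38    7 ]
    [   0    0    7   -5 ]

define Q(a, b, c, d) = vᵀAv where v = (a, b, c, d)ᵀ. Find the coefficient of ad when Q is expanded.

0

The coefficient of ad is A[1,4] + A[4,1] = 2·0 = 0.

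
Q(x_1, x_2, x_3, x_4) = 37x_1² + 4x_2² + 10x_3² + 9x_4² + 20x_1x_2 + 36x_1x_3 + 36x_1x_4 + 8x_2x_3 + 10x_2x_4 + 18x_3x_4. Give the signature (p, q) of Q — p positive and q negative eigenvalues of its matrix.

(4, 0)

The associated matrix is A = [[37, 10, 18, 18], [10, 4, 4, 5], [18, 4, 10, 9], [18, 5, 9, 9]].
Applying the same elementary operations to the rows and columns of A produces a congruent diagonal matrix with entries 37, 48/37, 2/3, 1/16.
That gives 4 positive pivots.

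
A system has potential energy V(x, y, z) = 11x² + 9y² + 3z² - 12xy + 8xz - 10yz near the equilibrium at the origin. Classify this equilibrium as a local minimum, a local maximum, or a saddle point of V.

local minimum

The Hessian at the origin is H = [[22, -12, 8], [-12, 18, -10], [8, -10, 6]].
Applying the same elementary operations to the rows and columns of H produces a congruent diagonal matrix with entries 22, 126/11, 20/63.
That gives 3 positive pivots.
H is positive definite, so the origin is a strict local minimum.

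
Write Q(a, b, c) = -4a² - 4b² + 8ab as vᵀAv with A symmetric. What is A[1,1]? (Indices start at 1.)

The coefficient of a² in Q is -4, and that is exactly A[1,1].

-4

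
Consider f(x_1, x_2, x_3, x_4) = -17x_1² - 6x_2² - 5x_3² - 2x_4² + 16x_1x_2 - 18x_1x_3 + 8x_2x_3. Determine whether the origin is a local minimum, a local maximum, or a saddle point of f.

local maximum

The Hessian at the origin is H = [[-34, 16, -18, 0], [16, -12, 8, 0], [-18, 8, -10, 0], [0, 0, 0, -4]].
Row-reducing H symmetrically gives the diagonal entries -34, -76/17, -8/19, -4.
That gives 4 negative pivots.
H is negative definite, so the origin is a strict local maximum.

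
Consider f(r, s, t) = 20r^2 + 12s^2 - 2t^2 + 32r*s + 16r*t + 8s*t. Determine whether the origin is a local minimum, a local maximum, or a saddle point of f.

saddle point

The Hessian at the origin is H = [[40, 32, 16], [32, 24, 8], [16, 8, -4]].
An LDLᵀ factorisation of H has diagonal entries 40, -8/5, 4.
Counting signs: 2 positive, 1 negative.
H is indefinite, so the origin is a saddle point.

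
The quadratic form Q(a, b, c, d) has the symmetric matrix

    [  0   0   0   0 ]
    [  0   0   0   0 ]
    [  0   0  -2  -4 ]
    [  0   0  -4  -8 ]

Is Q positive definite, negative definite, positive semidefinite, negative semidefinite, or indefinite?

Symmetric row and column elimination reduces A to a congruent diagonal form with pivots 0, 0, -2, 0.
Counting signs: 1 negative, 3 zero.
Hence Q is negative semidefinite.

negative semidefinite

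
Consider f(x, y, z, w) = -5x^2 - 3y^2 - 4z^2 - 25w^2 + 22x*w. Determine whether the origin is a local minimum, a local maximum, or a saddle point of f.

local maximum

The Hessian at the origin is H = [[-10, 0, 0, 22], [0, -6, 0, 0], [0, 0, -8, 0], [22, 0, 0, -50]].
Congruent diagonalization of H (simultaneous row and column reduction) yields pivots -10, -6, -8, -8/5.
Counting signs: 4 negative.
H is negative definite, so the origin is a strict local maximum.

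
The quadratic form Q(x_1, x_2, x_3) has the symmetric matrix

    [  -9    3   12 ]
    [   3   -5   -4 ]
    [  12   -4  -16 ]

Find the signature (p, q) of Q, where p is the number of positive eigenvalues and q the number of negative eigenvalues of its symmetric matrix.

Symmetric row and column elimination reduces A to a congruent diagonal form with pivots -9, -4, 0.
So there are 2 negative, 1 zero pivots.

(0, 2)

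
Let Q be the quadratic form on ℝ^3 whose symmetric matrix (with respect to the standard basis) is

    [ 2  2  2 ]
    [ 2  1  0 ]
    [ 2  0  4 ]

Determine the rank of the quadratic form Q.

3

Symmetric row and column elimination reduces A to a congruent diagonal form with pivots 2, -1, 6.
That gives 2 positive, 1 negative pivots.
The rank is the number of nonzero pivots: 3.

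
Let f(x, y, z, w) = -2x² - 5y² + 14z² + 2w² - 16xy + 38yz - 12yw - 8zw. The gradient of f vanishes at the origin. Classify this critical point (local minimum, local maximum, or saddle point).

The Hessian at the origin is H = [[-4, -16, 0, 0], [-16, -10, 38, -12], [0, 38, 28, -8], [0, -12, -8, 4]].
Congruent diagonalization of H (simultaneous row and column reduction) yields pivots -4, 54, 34/27, 20/17.
So there are 3 positive, 1 negative pivots.
H is indefinite, so the origin is a saddle point.

saddle point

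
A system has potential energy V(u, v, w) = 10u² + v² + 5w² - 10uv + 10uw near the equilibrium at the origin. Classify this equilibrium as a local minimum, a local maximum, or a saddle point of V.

The Hessian at the origin is H = [[20, -10, 10], [-10, 2, 0], [10, 0, 10]].
Applying the same elementary operations to the rows and columns of H produces a congruent diagonal matrix with entries 20, -3, 40/3.
Counting signs: 2 positive, 1 negative.
H is indefinite, so the origin is a saddle point.

saddle point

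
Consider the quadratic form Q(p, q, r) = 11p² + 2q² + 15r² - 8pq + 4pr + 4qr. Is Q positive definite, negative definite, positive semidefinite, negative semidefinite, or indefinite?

positive definite

Write A = [[11, -4, 2], [-4, 2, 2], [2, 2, 15]].
Congruent diagonalization of A (simultaneous row and column reduction) yields pivots 11, 6/11, 1.
So there are 3 positive pivots.
Hence Q is positive definite.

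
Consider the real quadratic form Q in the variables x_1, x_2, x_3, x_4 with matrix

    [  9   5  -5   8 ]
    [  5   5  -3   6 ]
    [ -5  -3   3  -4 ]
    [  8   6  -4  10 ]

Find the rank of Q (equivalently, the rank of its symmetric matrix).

Congruent diagonalization of A (simultaneous row and column reduction) yields pivots 9, 20/9, 1/5, 0.
So there are 3 positive, 1 zero pivots.
The rank is the number of nonzero pivots: 3.

3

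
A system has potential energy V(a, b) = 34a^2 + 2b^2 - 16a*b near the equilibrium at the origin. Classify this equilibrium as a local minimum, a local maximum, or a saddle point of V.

The Hessian at the origin is H = [[68, -16], [-16, 4]].
det H = 68·4 − (-16)² = 16 > 0 and H[1,1] = 68 > 0, so H is positive definite.
Therefore the origin is a local minimum.

local minimum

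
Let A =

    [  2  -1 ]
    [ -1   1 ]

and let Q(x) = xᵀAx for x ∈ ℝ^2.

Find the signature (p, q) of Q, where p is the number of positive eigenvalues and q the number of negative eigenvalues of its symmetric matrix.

An LDLᵀ factorisation of A has diagonal entries 2, 1/2.
Counting signs: 2 positive.

(2, 0)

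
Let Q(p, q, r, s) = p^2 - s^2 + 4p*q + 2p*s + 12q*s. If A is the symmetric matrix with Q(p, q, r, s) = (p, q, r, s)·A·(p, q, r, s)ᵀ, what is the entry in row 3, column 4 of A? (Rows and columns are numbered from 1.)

0

The coefficient of r·s in Q is 0. For a symmetric A this equals A[3,4] + A[4,3] = 2·A[3,4].
So A[3,4] = 0/2 = 0.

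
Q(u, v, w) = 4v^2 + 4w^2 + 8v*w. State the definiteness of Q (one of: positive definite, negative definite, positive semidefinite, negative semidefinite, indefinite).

The symmetric matrix is A = [[0, 0, 0], [0, 4, 4], [0, 4, 4]].
Symmetric row and column elimination reduces A to a congruent diagonal form with pivots 0, 4, 0.
That gives 1 positive, 2 zero pivots.
Hence Q is positive semidefinite.

positive semidefinite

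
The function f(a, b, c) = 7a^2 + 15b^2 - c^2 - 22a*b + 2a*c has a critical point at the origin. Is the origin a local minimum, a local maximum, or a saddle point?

The Hessian at the origin is H = [[14, -22, 2], [-22, 30, 0], [2, 0, -2]].
Symmetric row and column elimination reduces H to a congruent diagonal form with pivots 14, -32/7, -1/8.
Counting signs: 1 positive, 2 negative.
H is indefinite, so the origin is a saddle point.

saddle point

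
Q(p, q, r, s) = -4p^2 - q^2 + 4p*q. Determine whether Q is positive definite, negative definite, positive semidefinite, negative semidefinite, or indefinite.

negative semidefinite

The symmetric matrix is A = [[-4, 2, 0, 0], [2, -1, 0, 0], [0, 0, 0, 0], [0, 0, 0, 0]].
Congruent diagonalization of A (simultaneous row and column reduction) yields pivots -4, 0, 0, 0.
That gives 1 negative, 3 zero pivots.
Hence Q is negative semidefinite.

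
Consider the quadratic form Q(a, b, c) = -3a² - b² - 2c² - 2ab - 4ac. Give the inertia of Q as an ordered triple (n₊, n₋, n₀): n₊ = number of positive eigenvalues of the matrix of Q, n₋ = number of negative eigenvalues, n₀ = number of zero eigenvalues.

The associated matrix is A = [[-3, -1, -2], [-1, -1, 0], [-2, 0, -2]].
Congruent diagonalization of A (simultaneous row and column reduction) yields pivots -3, -2/3, 0.
Counting signs: 2 negative, 1 zero.

(0, 2, 1)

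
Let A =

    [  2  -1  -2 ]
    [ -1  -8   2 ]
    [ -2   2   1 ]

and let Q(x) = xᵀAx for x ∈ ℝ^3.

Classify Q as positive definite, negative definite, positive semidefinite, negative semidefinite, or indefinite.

indefinite

Symmetric row and column elimination reduces A to a congruent diagonal form with pivots 2, -17/2, -15/17.
So there are 1 positive, 2 negative pivots.
Hence Q is indefinite.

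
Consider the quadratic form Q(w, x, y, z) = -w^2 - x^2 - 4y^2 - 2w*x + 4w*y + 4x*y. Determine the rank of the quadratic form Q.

The associated matrix is A = [[-1, -1, 2, 0], [-1, -1, 2, 0], [2, 2, -4, 0], [0, 0, 0, 0]].
Applying the same elementary operations to the rows and columns of A produces a congruent diagonal matrix with entries -1, 0, 0, 0.
That gives 1 negative, 3 zero pivots.
The rank is the number of nonzero pivots: 1.

1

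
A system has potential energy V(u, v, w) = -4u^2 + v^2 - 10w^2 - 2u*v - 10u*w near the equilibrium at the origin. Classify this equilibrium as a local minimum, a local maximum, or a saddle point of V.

saddle point

The Hessian at the origin is H = [[-8, -2, -10], [-2, 2, 0], [-10, 0, -20]].
Applying the same elementary operations to the rows and columns of H produces a congruent diagonal matrix with entries -8, 5/2, -10.
Counting signs: 1 positive, 2 negative.
H is indefinite, so the origin is a saddle point.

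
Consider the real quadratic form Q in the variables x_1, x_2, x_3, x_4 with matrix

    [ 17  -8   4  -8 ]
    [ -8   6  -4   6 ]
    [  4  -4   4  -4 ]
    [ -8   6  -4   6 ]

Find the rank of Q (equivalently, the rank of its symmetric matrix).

3

Congruent diagonalization of A (simultaneous row and column reduction) yields pivots 17, 38/17, 20/19, 0.
So there are 3 positive, 1 zero pivots.
The rank is the number of nonzero pivots: 3.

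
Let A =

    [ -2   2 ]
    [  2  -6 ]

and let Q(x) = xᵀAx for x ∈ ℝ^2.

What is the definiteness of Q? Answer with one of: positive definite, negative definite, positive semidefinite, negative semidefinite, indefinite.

For the 2×2 matrix [[-2, 2], [2, -6]]: det = -2·-6 − (2)² = 8, trace = -8.
det > 0 so both eigenvalues share the sign of the trace; trace = -8 < 0 ⇒ both negative.

negative definite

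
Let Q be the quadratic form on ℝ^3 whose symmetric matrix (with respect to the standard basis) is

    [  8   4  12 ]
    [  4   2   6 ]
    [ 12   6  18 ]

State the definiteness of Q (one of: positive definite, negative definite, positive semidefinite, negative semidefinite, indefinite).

Row-reducing A symmetrically gives the diagonal entries 8, 0, 0.
That gives 1 positive, 2 zero pivots.
Hence Q is positive semidefinite.

positive semidefinite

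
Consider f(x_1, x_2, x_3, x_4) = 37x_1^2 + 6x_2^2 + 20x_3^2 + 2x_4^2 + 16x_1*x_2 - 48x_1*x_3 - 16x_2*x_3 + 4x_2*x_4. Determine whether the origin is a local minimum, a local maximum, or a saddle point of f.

local minimum

The Hessian at the origin is H = [[74, 16, -48, 0], [16, 12, -16, 4], [-48, -16, 40, 0], [0, 4, 0, 4]].
Applying the same elementary operations to the rows and columns of H produces a congruent diagonal matrix with entries 74, 316/37, 408/79, 40/51.
Counting signs: 4 positive.
H is positive definite, so the origin is a strict local minimum.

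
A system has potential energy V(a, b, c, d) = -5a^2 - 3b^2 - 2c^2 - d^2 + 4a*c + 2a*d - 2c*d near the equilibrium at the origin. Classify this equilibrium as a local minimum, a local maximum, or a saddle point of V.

The Hessian at the origin is H = [[-10, 0, 4, 2], [0, -6, 0, 0], [4, 0, -4, -2], [2, 0, -2, -2]].
Row-reducing H symmetrically gives the diagonal entries -10, -6, -12/5, -1.
So there are 4 negative pivots.
H is negative definite, so the origin is a strict local maximum.

local maximum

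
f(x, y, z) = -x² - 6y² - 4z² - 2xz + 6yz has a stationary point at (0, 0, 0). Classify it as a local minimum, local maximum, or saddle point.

The Hessian at the origin is H = [[-2, 0, -2], [0, -12, 6], [-2, 6, -8]].
An LDLᵀ factorisation of H has diagonal entries -2, -12, -3.
That gives 3 negative pivots.
H is negative definite, so the origin is a strict local maximum.

local maximum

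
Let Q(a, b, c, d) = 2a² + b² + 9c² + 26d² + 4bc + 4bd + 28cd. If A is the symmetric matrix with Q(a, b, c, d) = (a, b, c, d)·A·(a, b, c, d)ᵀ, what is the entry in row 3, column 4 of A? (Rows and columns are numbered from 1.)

14

The coefficient of c·d in Q is 28. For a symmetric A this equals A[3,4] + A[4,3] = 2·A[3,4].
So A[3,4] = 28/2 = 14.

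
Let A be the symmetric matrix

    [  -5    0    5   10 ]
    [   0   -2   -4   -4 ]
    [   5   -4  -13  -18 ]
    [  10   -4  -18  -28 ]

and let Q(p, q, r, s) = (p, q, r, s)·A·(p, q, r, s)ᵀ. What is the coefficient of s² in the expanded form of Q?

The coefficient of s² is the diagonal entry A[4,4] = -28.

-28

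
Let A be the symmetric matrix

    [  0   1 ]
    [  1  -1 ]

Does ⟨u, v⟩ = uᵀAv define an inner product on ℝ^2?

For the 2×2 matrix [[0, 1], [1, -1]]: det = 0·-1 − (1)² = -1, trace = -1.
det < 0 so the eigenvalues have opposite signs; the form is indefinite.
⟨·,·⟩ is an inner product exactly when A is positive definite.

no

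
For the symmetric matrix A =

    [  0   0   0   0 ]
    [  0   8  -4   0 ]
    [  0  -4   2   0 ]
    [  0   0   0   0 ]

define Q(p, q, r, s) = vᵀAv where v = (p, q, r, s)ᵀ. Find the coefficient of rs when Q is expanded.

0

The coefficient of rs is A[3,4] + A[4,3] = 2·0 = 0.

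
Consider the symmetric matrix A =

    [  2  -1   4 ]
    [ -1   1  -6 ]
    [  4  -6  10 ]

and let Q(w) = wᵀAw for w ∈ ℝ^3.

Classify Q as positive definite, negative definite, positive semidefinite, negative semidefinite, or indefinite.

indefinite

An LDLᵀ factorisation of A has diagonal entries 2, 1/2, -30.
That gives 2 positive, 1 negative pivots.
Hence Q is indefinite.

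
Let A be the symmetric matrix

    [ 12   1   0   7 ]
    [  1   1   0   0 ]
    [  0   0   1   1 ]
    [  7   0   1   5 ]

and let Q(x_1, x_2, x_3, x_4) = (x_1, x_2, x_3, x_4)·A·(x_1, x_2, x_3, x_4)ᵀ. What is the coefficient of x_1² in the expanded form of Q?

12

The coefficient of x_1² is the diagonal entry A[1,1] = 12.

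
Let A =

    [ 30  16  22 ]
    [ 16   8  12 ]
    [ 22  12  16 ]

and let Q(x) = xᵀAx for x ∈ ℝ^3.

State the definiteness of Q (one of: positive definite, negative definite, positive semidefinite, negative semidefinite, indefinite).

indefinite

Row-reducing A symmetrically gives the diagonal entries 30, -8/15, 0.
Counting signs: 1 positive, 1 negative, 1 zero.
Hence Q is indefinite.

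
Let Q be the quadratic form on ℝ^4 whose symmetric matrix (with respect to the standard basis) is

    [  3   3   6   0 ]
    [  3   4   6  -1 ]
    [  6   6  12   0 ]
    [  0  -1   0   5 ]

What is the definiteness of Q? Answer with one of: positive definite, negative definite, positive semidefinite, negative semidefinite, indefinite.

positive semidefinite

Row-reducing A symmetrically gives the diagonal entries 3, 1, 0, 4.
Counting signs: 3 positive, 1 zero.
Hence Q is positive semidefinite.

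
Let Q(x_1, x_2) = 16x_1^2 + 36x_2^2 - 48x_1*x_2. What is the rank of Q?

The associated matrix is A = [[16, -24], [-24, 36]].
Row-reducing A symmetrically gives the diagonal entries 16, 0.
That gives 1 positive, 1 zero pivots.
The rank is the number of nonzero pivots: 1.

1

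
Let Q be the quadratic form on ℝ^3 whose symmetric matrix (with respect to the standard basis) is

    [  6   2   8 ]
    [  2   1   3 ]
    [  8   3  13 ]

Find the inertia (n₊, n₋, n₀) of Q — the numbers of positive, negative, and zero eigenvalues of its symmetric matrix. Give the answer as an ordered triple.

Row-reducing A symmetrically gives the diagonal entries 6, 1/3, 2.
Counting signs: 3 positive.

(3, 0, 0)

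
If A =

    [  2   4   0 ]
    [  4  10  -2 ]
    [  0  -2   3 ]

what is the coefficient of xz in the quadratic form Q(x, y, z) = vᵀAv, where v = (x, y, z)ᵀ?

The coefficient of xz is A[1,3] + A[3,1] = 2·0 = 0.

0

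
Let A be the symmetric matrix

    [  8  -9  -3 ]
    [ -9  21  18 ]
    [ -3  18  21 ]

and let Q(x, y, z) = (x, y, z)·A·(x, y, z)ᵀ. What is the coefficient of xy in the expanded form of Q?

-18

The coefficient of xy is A[1,2] + A[2,1] = 2·(-9) = -18.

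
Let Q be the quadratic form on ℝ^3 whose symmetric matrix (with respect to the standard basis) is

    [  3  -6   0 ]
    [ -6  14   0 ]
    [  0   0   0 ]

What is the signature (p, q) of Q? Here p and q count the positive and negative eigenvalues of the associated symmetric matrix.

Symmetric row and column elimination reduces A to a congruent diagonal form with pivots 3, 2, 0.
So there are 2 positive, 1 zero pivots.

(2, 0)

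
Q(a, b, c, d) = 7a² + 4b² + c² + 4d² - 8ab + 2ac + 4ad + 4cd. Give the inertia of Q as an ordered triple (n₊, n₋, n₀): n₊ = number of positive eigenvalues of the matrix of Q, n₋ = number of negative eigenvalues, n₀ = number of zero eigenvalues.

The associated matrix is A = [[7, -4, 1, 2], [-4, 4, 0, 0], [1, 0, 1, 2], [2, 0, 2, 4]].
Symmetric row and column elimination reduces A to a congruent diagonal form with pivots 7, 12/7, 2/3, 0.
So there are 3 positive, 1 zero pivots.

(3, 0, 1)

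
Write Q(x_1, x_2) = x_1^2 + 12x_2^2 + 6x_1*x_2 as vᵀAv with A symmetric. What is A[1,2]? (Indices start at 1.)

3

The coefficient of x_1·x_2 in Q is 6. For a symmetric A this equals A[1,2] + A[2,1] = 2·A[1,2].
So A[1,2] = 6/2 = 3.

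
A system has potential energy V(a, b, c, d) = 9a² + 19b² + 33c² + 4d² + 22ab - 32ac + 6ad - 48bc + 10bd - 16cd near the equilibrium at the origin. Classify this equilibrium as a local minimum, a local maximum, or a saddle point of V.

local minimum

The Hessian at the origin is H = [[18, 22, -32, 6], [22, 38, -48, 10], [-32, -48, 66, -16], [6, 10, -16, 8]].
An LDLᵀ factorisation of H has diagonal entries 18, 100/9, 2, 6/25.
That gives 4 positive pivots.
H is positive definite, so the origin is a strict local minimum.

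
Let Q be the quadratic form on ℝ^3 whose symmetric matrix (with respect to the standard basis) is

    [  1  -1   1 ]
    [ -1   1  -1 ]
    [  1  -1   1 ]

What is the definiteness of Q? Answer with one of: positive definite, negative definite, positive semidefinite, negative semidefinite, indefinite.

Symmetric row and column elimination reduces A to a congruent diagonal form with pivots 1, 0, 0.
So there are 1 positive, 2 zero pivots.
Hence Q is positive semidefinite.

positive semidefinite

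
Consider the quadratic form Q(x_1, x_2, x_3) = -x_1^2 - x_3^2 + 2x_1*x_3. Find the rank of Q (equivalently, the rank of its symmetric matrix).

Write A = [[-1, 0, 1], [0, 0, 0], [1, 0, -1]].
Row-reducing A symmetrically gives the diagonal entries -1, 0, 0.
That gives 1 negative, 2 zero pivots.
The rank is the number of nonzero pivots: 1.

1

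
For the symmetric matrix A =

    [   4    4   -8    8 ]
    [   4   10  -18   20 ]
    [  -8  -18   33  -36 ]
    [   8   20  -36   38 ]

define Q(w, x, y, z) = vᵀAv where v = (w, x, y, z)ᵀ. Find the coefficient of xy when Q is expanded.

-36

The coefficient of xy is A[2,3] + A[3,2] = 2·(-18) = -36.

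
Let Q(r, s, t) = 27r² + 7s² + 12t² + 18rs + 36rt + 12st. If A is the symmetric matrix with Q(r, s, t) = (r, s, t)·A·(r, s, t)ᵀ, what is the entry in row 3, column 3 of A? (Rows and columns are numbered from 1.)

12

The coefficient of t² in Q is 12, and that is exactly A[3,3].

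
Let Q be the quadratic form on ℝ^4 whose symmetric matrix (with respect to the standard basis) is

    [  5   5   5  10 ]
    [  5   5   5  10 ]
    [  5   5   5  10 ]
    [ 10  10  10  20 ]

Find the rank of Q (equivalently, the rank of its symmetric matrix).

Symmetric row and column elimination reduces A to a congruent diagonal form with pivots 5, 0, 0, 0.
Counting signs: 1 positive, 3 zero.
The rank is the number of nonzero pivots: 1.

1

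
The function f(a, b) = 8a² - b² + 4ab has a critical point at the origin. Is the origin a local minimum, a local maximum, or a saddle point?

saddle point

The Hessian at the origin is H = [[16, 4], [4, -2]].
det H = 16·-2 − (4)² = -48 < 0, so H is indefinite.
Therefore the origin is a saddle point.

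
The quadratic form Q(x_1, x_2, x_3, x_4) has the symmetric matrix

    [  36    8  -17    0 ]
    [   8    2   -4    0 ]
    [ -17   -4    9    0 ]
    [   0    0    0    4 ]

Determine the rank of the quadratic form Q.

4

Symmetric row and column elimination reduces A to a congruent diagonal form with pivots 36, 2/9, 3/4, 4.
Counting signs: 4 positive.
The rank is the number of nonzero pivots: 4.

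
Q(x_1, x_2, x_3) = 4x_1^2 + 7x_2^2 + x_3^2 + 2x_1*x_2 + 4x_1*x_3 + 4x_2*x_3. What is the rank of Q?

Write A = [[4, 1, 2], [1, 7, 2], [2, 2, 1]].
Applying the same elementary operations to the rows and columns of A produces a congruent diagonal matrix with entries 4, 27/4, -1/3.
So there are 2 positive, 1 negative pivots.
The rank is the number of nonzero pivots: 3.

3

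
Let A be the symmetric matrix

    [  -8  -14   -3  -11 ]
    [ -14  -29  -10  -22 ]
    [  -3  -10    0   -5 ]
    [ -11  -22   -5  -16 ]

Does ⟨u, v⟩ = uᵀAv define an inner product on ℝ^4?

Congruent diagonalization of A (simultaneous row and column reduction) yields pivots -8, -9/2, 221/36, 30/221.
Counting signs: 2 positive, 2 negative.
Hence Q is indefinite.
⟨·,·⟩ is an inner product exactly when A is positive definite.

no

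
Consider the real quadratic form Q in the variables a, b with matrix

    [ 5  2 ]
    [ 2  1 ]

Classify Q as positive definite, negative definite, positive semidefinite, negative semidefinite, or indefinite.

positive definite

For the 2×2 matrix [[5, 2], [2, 1]]: det = 5·1 − (2)² = 1, trace = 6.
det > 0 so both eigenvalues share the sign of the trace; trace = 6 > 0 ⇒ both positive.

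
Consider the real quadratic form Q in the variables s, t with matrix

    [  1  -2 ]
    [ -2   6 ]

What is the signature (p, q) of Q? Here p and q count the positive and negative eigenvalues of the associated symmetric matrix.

Row-reducing A symmetrically gives the diagonal entries 1, 2.
That gives 2 positive pivots.

(2, 0)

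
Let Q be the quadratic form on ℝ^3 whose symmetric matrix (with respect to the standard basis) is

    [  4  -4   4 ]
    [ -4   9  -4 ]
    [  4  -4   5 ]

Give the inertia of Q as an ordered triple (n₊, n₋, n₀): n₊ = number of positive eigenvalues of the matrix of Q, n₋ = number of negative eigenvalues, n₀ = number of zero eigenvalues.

Applying the same elementary operations to the rows and columns of A produces a congruent diagonal matrix with entries 4, 5, 1.
Counting signs: 3 positive.

(3, 0, 0)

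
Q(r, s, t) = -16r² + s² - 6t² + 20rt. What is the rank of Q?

The associated matrix is A = [[-16, 0, 10], [0, 1, 0], [10, 0, -6]].
Symmetric row and column elimination reduces A to a congruent diagonal form with pivots -16, 1, 1/4.
That gives 2 positive, 1 negative pivots.
The rank is the number of nonzero pivots: 3.

3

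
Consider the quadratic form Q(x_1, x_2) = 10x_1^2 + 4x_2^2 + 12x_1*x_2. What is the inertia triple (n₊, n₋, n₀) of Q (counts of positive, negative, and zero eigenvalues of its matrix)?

The symmetric matrix is A = [[10, 6], [6, 4]].
Applying the same elementary operations to the rows and columns of A produces a congruent diagonal matrix with entries 10, 2/5.
So there are 2 positive pivots.

(2, 0, 0)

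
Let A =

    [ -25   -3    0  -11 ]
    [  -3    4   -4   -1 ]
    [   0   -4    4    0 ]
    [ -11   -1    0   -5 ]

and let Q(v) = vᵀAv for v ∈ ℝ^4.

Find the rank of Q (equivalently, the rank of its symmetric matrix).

An LDLᵀ factorisation of A has diagonal entries -25, 109/25, 36/109, -4/9.
That gives 2 positive, 2 negative pivots.
The rank is the number of nonzero pivots: 4.

4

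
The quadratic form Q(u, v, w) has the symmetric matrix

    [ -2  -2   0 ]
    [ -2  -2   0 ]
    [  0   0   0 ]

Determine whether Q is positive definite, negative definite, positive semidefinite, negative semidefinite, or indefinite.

Applying the same elementary operations to the rows and columns of A produces a congruent diagonal matrix with entries -2, 0, 0.
That gives 1 negative, 2 zero pivots.
Hence Q is negative semidefinite.

negative semidefinite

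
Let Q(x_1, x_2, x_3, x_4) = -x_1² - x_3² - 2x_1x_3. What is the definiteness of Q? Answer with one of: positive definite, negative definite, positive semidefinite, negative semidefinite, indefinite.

negative semidefinite

The symmetric matrix is A = [[-1, 0, -1, 0], [0, 0, 0, 0], [-1, 0, -1, 0], [0, 0, 0, 0]].
Congruent diagonalization of A (simultaneous row and column reduction) yields pivots -1, 0, 0, 0.
That gives 1 negative, 3 zero pivots.
Hence Q is negative semidefinite.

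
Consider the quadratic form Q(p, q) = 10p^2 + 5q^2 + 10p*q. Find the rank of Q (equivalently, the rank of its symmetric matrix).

The symmetric matrix is A = [[10, 5], [5, 5]].
An LDLᵀ factorisation of A has diagonal entries 10, 5/2.
So there are 2 positive pivots.
The rank is the number of nonzero pivots: 2.

2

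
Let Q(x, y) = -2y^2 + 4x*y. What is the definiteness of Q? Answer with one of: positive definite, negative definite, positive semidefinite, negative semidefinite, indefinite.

indefinite

The symmetric matrix of Q is [[0, 2], [2, -2]].
For the 2×2 matrix [[0, 2], [2, -2]]: det = 0·-2 − (2)² = -4, trace = -2.
det < 0 so the eigenvalues have opposite signs; the form is indefinite.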